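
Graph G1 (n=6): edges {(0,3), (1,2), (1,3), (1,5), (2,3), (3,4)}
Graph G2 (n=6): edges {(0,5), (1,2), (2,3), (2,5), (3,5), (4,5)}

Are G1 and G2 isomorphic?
Yes, isomorphic

The graphs are isomorphic.
One valid mapping φ: V(G1) → V(G2): 0→4, 1→2, 2→3, 3→5, 4→0, 5→1

Verify φ preserves adjacency — for each edge of G1, its image is an edge of G2:
  (0,3) → (φ(0),φ(3)) = (4,5) ∈ E(G2) ✓
  (1,2) → (φ(1),φ(2)) = (2,3) ∈ E(G2) ✓
  (1,3) → (φ(1),φ(3)) = (2,5) ∈ E(G2) ✓
  (1,5) → (φ(1),φ(5)) = (1,2) ∈ E(G2) ✓
  (2,3) → (φ(2),φ(3)) = (3,5) ∈ E(G2) ✓
  (3,4) → (φ(3),φ(4)) = (0,5) ∈ E(G2) ✓
All 6 edges of G1 map to edges of G2, and |E(G1)| = |E(G2)| = 6, so φ is a bijection on edges as well as vertices. Hence G1 ≅ G2.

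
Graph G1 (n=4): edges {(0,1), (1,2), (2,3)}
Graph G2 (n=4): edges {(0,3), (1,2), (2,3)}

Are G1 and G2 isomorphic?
Yes, isomorphic

The graphs are isomorphic.
One valid mapping φ: V(G1) → V(G2): 0→0, 1→3, 2→2, 3→1

Verify φ preserves adjacency — for each edge of G1, its image is an edge of G2:
  (0,1) → (φ(0),φ(1)) = (0,3) ∈ E(G2) ✓
  (1,2) → (φ(1),φ(2)) = (2,3) ∈ E(G2) ✓
  (2,3) → (φ(2),φ(3)) = (1,2) ∈ E(G2) ✓
All 3 edges of G1 map to edges of G2, and |E(G1)| = |E(G2)| = 3, so φ is a bijection on edges as well as vertices. Hence G1 ≅ G2.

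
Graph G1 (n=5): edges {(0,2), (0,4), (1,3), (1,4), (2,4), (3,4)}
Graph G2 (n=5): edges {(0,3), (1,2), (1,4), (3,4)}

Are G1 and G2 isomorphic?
No, not isomorphic

The graphs are NOT isomorphic.

Degrees in G1: deg(0)=2, deg(1)=2, deg(2)=2, deg(3)=2, deg(4)=4.
Sorted degree sequence of G1: [4, 2, 2, 2, 2].
Degrees in G2: deg(0)=1, deg(1)=2, deg(2)=1, deg(3)=2, deg(4)=2.
Sorted degree sequence of G2: [2, 2, 2, 1, 1].
The (sorted) degree sequence is an isomorphism invariant, so since G1 and G2 have different degree sequences they cannot be isomorphic.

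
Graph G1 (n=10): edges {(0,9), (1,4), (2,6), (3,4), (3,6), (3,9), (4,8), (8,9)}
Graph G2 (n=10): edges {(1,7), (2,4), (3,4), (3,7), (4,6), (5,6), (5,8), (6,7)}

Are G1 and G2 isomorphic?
Yes, isomorphic

The graphs are isomorphic.
One valid mapping φ: V(G1) → V(G2): 0→2, 1→1, 2→8, 3→6, 4→7, 5→0, 6→5, 7→9, 8→3, 9→4

Verify φ preserves adjacency — for each edge of G1, its image is an edge of G2:
  (0,9) → (φ(0),φ(9)) = (2,4) ∈ E(G2) ✓
  (1,4) → (φ(1),φ(4)) = (1,7) ∈ E(G2) ✓
  (2,6) → (φ(2),φ(6)) = (5,8) ∈ E(G2) ✓
  (3,4) → (φ(3),φ(4)) = (6,7) ∈ E(G2) ✓
  (3,6) → (φ(3),φ(6)) = (5,6) ∈ E(G2) ✓
  (3,9) → (φ(3),φ(9)) = (4,6) ∈ E(G2) ✓
  (4,8) → (φ(4),φ(8)) = (3,7) ∈ E(G2) ✓
  (8,9) → (φ(8),φ(9)) = (3,4) ∈ E(G2) ✓
All 8 edges of G1 map to edges of G2, and |E(G1)| = |E(G2)| = 8, so φ is a bijection on edges as well as vertices. Hence G1 ≅ G2.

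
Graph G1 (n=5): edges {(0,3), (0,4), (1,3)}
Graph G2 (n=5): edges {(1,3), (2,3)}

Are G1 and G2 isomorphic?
No, not isomorphic

The graphs are NOT isomorphic.

Connected components of G1: 2 component(s) with vertex sets [[2], [0, 1, 3, 4]], sizes [1, 4].
Connected components of G2: 3 component(s) with vertex sets [[0], [4], [1, 2, 3]], sizes [1, 1, 3].
The number of connected components (and the multiset of component sizes) is an isomorphism invariant — an isomorphism maps each component of G1 bijectively onto a component of G2. Since G1 has 2 component(s) and G2 has 3, they cannot be isomorphic.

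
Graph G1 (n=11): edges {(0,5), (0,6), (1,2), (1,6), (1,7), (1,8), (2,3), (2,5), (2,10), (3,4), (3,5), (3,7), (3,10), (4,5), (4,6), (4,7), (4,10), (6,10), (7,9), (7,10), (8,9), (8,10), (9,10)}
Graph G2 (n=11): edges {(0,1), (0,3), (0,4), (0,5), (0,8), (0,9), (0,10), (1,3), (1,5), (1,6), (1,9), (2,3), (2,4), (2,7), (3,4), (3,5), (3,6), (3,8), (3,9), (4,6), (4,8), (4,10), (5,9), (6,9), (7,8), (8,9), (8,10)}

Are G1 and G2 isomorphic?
No, not isomorphic

The graphs are NOT isomorphic.

Counting triangles (3-cliques): G1 has 10, G2 has 24.
Triangle count is an isomorphism invariant, so differing triangle counts rule out isomorphism.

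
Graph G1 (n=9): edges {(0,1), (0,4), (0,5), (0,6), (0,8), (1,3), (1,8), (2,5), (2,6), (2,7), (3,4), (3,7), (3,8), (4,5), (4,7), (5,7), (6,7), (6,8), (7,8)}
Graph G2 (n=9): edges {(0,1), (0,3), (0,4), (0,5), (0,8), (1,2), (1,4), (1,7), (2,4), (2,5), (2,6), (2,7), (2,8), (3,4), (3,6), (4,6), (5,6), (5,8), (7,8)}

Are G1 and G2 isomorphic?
Yes, isomorphic

The graphs are isomorphic.
One valid mapping φ: V(G1) → V(G2): 0→0, 1→3, 2→7, 3→6, 4→5, 5→8, 6→1, 7→2, 8→4

Verify φ preserves adjacency — for each edge of G1, its image is an edge of G2:
  (0,1) → (φ(0),φ(1)) = (0,3) ∈ E(G2) ✓
  (0,4) → (φ(0),φ(4)) = (0,5) ∈ E(G2) ✓
  (0,5) → (φ(0),φ(5)) = (0,8) ∈ E(G2) ✓
  (0,6) → (φ(0),φ(6)) = (0,1) ∈ E(G2) ✓
  (0,8) → (φ(0),φ(8)) = (0,4) ∈ E(G2) ✓
  (1,3) → (φ(1),φ(3)) = (3,6) ∈ E(G2) ✓
  (1,8) → (φ(1),φ(8)) = (3,4) ∈ E(G2) ✓
  (2,5) → (φ(2),φ(5)) = (7,8) ∈ E(G2) ✓
  (2,6) → (φ(2),φ(6)) = (1,7) ∈ E(G2) ✓
  (2,7) → (φ(2),φ(7)) = (2,7) ∈ E(G2) ✓
  (3,4) → (φ(3),φ(4)) = (5,6) ∈ E(G2) ✓
  (3,7) → (φ(3),φ(7)) = (2,6) ∈ E(G2) ✓
  (3,8) → (φ(3),φ(8)) = (4,6) ∈ E(G2) ✓
  (4,5) → (φ(4),φ(5)) = (5,8) ∈ E(G2) ✓
  (4,7) → (φ(4),φ(7)) = (2,5) ∈ E(G2) ✓
  (5,7) → (φ(5),φ(7)) = (2,8) ∈ E(G2) ✓
  (6,7) → (φ(6),φ(7)) = (1,2) ∈ E(G2) ✓
  (6,8) → (φ(6),φ(8)) = (1,4) ∈ E(G2) ✓
  (7,8) → (φ(7),φ(8)) = (2,4) ∈ E(G2) ✓
All 19 edges of G1 map to edges of G2, and |E(G1)| = |E(G2)| = 19, so φ is a bijection on edges as well as vertices. Hence G1 ≅ G2.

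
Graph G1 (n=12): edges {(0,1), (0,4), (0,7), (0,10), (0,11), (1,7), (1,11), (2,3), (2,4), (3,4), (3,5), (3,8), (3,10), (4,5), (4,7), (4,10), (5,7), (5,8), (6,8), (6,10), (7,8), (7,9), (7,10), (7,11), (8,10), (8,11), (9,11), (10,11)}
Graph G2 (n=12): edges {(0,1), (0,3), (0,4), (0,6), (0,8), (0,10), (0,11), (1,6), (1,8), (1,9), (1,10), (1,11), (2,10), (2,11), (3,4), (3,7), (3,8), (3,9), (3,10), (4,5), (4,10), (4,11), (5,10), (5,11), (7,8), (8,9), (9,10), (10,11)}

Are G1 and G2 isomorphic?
Yes, isomorphic

The graphs are isomorphic.
One valid mapping φ: V(G1) → V(G2): 0→4, 1→5, 2→7, 3→8, 4→3, 5→9, 6→6, 7→10, 8→1, 9→2, 10→0, 11→11

Verify φ preserves adjacency — for each edge of G1, its image is an edge of G2:
  (0,1) → (φ(0),φ(1)) = (4,5) ∈ E(G2) ✓
  (0,4) → (φ(0),φ(4)) = (3,4) ∈ E(G2) ✓
  (0,7) → (φ(0),φ(7)) = (4,10) ∈ E(G2) ✓
  (0,10) → (φ(0),φ(10)) = (0,4) ∈ E(G2) ✓
  (0,11) → (φ(0),φ(11)) = (4,11) ∈ E(G2) ✓
  (1,7) → (φ(1),φ(7)) = (5,10) ∈ E(G2) ✓
  (1,11) → (φ(1),φ(11)) = (5,11) ∈ E(G2) ✓
  (2,3) → (φ(2),φ(3)) = (7,8) ∈ E(G2) ✓
  (2,4) → (φ(2),φ(4)) = (3,7) ∈ E(G2) ✓
  (3,4) → (φ(3),φ(4)) = (3,8) ∈ E(G2) ✓
  (3,5) → (φ(3),φ(5)) = (8,9) ∈ E(G2) ✓
  (3,8) → (φ(3),φ(8)) = (1,8) ∈ E(G2) ✓
  (3,10) → (φ(3),φ(10)) = (0,8) ∈ E(G2) ✓
  (4,5) → (φ(4),φ(5)) = (3,9) ∈ E(G2) ✓
  (4,7) → (φ(4),φ(7)) = (3,10) ∈ E(G2) ✓
  (4,10) → (φ(4),φ(10)) = (0,3) ∈ E(G2) ✓
  (5,7) → (φ(5),φ(7)) = (9,10) ∈ E(G2) ✓
  (5,8) → (φ(5),φ(8)) = (1,9) ∈ E(G2) ✓
  (6,8) → (φ(6),φ(8)) = (1,6) ∈ E(G2) ✓
  (6,10) → (φ(6),φ(10)) = (0,6) ∈ E(G2) ✓
  (7,8) → (φ(7),φ(8)) = (1,10) ∈ E(G2) ✓
  (7,9) → (φ(7),φ(9)) = (2,10) ∈ E(G2) ✓
  (7,10) → (φ(7),φ(10)) = (0,10) ∈ E(G2) ✓
  (7,11) → (φ(7),φ(11)) = (10,11) ∈ E(G2) ✓
  (8,10) → (φ(8),φ(10)) = (0,1) ∈ E(G2) ✓
  (8,11) → (φ(8),φ(11)) = (1,11) ∈ E(G2) ✓
  (9,11) → (φ(9),φ(11)) = (2,11) ∈ E(G2) ✓
  (10,11) → (φ(10),φ(11)) = (0,11) ∈ E(G2) ✓
All 28 edges of G1 map to edges of G2, and |E(G1)| = |E(G2)| = 28, so φ is a bijection on edges as well as vertices. Hence G1 ≅ G2.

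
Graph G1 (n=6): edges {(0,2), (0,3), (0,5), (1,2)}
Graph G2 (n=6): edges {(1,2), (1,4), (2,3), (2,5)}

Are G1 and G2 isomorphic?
Yes, isomorphic

The graphs are isomorphic.
One valid mapping φ: V(G1) → V(G2): 0→2, 1→4, 2→1, 3→5, 4→0, 5→3

Verify φ preserves adjacency — for each edge of G1, its image is an edge of G2:
  (0,2) → (φ(0),φ(2)) = (1,2) ∈ E(G2) ✓
  (0,3) → (φ(0),φ(3)) = (2,5) ∈ E(G2) ✓
  (0,5) → (φ(0),φ(5)) = (2,3) ∈ E(G2) ✓
  (1,2) → (φ(1),φ(2)) = (1,4) ∈ E(G2) ✓
All 4 edges of G1 map to edges of G2, and |E(G1)| = |E(G2)| = 4, so φ is a bijection on edges as well as vertices. Hence G1 ≅ G2.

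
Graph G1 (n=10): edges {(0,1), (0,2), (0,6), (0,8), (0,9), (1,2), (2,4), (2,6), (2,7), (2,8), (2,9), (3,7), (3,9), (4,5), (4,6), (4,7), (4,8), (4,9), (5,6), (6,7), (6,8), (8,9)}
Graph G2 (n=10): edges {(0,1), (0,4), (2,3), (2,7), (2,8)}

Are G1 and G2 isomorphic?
No, not isomorphic

The graphs are NOT isomorphic.

Connected components of G1: 1 component(s) with vertex sets [[0, 1, 2, 3, 4, 5, 6, 7, 8, 9]], sizes [10].
Connected components of G2: 5 component(s) with vertex sets [[5], [6], [9], [0, 1, 4], [2, 3, 7, 8]], sizes [1, 1, 1, 3, 4].
The number of connected components (and the multiset of component sizes) is an isomorphism invariant — an isomorphism maps each component of G1 bijectively onto a component of G2. Since G1 has 1 component(s) and G2 has 5, they cannot be isomorphic.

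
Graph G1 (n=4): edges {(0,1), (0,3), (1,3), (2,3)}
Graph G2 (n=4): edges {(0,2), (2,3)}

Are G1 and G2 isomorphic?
No, not isomorphic

The graphs are NOT isomorphic.

Degrees in G1: deg(0)=2, deg(1)=2, deg(2)=1, deg(3)=3.
Sorted degree sequence of G1: [3, 2, 2, 1].
Degrees in G2: deg(0)=1, deg(1)=0, deg(2)=2, deg(3)=1.
Sorted degree sequence of G2: [2, 1, 1, 0].
The (sorted) degree sequence is an isomorphism invariant, so since G1 and G2 have different degree sequences they cannot be isomorphic.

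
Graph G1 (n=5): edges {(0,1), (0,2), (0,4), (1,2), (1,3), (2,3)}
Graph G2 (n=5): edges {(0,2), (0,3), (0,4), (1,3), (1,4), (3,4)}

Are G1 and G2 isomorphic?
Yes, isomorphic

The graphs are isomorphic.
One valid mapping φ: V(G1) → V(G2): 0→0, 1→4, 2→3, 3→1, 4→2

Verify φ preserves adjacency — for each edge of G1, its image is an edge of G2:
  (0,1) → (φ(0),φ(1)) = (0,4) ∈ E(G2) ✓
  (0,2) → (φ(0),φ(2)) = (0,3) ∈ E(G2) ✓
  (0,4) → (φ(0),φ(4)) = (0,2) ∈ E(G2) ✓
  (1,2) → (φ(1),φ(2)) = (3,4) ∈ E(G2) ✓
  (1,3) → (φ(1),φ(3)) = (1,4) ∈ E(G2) ✓
  (2,3) → (φ(2),φ(3)) = (1,3) ∈ E(G2) ✓
All 6 edges of G1 map to edges of G2, and |E(G1)| = |E(G2)| = 6, so φ is a bijection on edges as well as vertices. Hence G1 ≅ G2.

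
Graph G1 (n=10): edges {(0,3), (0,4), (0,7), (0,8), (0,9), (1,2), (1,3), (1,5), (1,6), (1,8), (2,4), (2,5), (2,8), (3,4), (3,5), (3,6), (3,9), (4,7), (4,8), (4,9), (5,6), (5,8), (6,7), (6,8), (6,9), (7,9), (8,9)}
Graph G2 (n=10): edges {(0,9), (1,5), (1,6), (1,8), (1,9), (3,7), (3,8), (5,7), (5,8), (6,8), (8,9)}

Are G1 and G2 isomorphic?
No, not isomorphic

The graphs are NOT isomorphic.

Connected components of G1: 1 component(s) with vertex sets [[0, 1, 2, 3, 4, 5, 6, 7, 8, 9]], sizes [10].
Connected components of G2: 3 component(s) with vertex sets [[2], [4], [0, 1, 3, 5, 6, 7, 8, 9]], sizes [1, 1, 8].
The number of connected components (and the multiset of component sizes) is an isomorphism invariant — an isomorphism maps each component of G1 bijectively onto a component of G2. Since G1 has 1 component(s) and G2 has 3, they cannot be isomorphic.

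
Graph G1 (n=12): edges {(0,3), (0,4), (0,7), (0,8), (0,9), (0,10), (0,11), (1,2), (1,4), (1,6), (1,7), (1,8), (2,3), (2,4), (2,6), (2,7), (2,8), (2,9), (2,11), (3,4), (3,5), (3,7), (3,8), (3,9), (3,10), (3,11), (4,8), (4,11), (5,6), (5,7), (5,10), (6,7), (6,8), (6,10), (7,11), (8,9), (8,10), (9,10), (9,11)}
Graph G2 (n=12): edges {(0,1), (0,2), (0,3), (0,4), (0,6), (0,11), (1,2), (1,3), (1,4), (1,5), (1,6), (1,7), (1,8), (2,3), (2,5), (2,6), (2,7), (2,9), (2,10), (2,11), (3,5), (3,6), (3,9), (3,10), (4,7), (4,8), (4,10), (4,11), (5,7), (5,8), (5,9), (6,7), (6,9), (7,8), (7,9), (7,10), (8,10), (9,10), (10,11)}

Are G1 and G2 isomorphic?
Yes, isomorphic

The graphs are isomorphic.
One valid mapping φ: V(G1) → V(G2): 0→3, 1→8, 2→7, 3→2, 4→5, 5→11, 6→4, 7→10, 8→1, 9→6, 10→0, 11→9

Verify φ preserves adjacency — for each edge of G1, its image is an edge of G2:
  (0,3) → (φ(0),φ(3)) = (2,3) ∈ E(G2) ✓
  (0,4) → (φ(0),φ(4)) = (3,5) ∈ E(G2) ✓
  (0,7) → (φ(0),φ(7)) = (3,10) ∈ E(G2) ✓
  (0,8) → (φ(0),φ(8)) = (1,3) ∈ E(G2) ✓
  (0,9) → (φ(0),φ(9)) = (3,6) ∈ E(G2) ✓
  (0,10) → (φ(0),φ(10)) = (0,3) ∈ E(G2) ✓
  (0,11) → (φ(0),φ(11)) = (3,9) ∈ E(G2) ✓
  (1,2) → (φ(1),φ(2)) = (7,8) ∈ E(G2) ✓
  (1,4) → (φ(1),φ(4)) = (5,8) ∈ E(G2) ✓
  (1,6) → (φ(1),φ(6)) = (4,8) ∈ E(G2) ✓
  (1,7) → (φ(1),φ(7)) = (8,10) ∈ E(G2) ✓
  (1,8) → (φ(1),φ(8)) = (1,8) ∈ E(G2) ✓
  (2,3) → (φ(2),φ(3)) = (2,7) ∈ E(G2) ✓
  (2,4) → (φ(2),φ(4)) = (5,7) ∈ E(G2) ✓
  (2,6) → (φ(2),φ(6)) = (4,7) ∈ E(G2) ✓
  (2,7) → (φ(2),φ(7)) = (7,10) ∈ E(G2) ✓
  (2,8) → (φ(2),φ(8)) = (1,7) ∈ E(G2) ✓
  (2,9) → (φ(2),φ(9)) = (6,7) ∈ E(G2) ✓
  (2,11) → (φ(2),φ(11)) = (7,9) ∈ E(G2) ✓
  (3,4) → (φ(3),φ(4)) = (2,5) ∈ E(G2) ✓
  (3,5) → (φ(3),φ(5)) = (2,11) ∈ E(G2) ✓
  (3,7) → (φ(3),φ(7)) = (2,10) ∈ E(G2) ✓
  (3,8) → (φ(3),φ(8)) = (1,2) ∈ E(G2) ✓
  (3,9) → (φ(3),φ(9)) = (2,6) ∈ E(G2) ✓
  (3,10) → (φ(3),φ(10)) = (0,2) ∈ E(G2) ✓
  (3,11) → (φ(3),φ(11)) = (2,9) ∈ E(G2) ✓
  (4,8) → (φ(4),φ(8)) = (1,5) ∈ E(G2) ✓
  (4,11) → (φ(4),φ(11)) = (5,9) ∈ E(G2) ✓
  (5,6) → (φ(5),φ(6)) = (4,11) ∈ E(G2) ✓
  (5,7) → (φ(5),φ(7)) = (10,11) ∈ E(G2) ✓
  (5,10) → (φ(5),φ(10)) = (0,11) ∈ E(G2) ✓
  (6,7) → (φ(6),φ(7)) = (4,10) ∈ E(G2) ✓
  (6,8) → (φ(6),φ(8)) = (1,4) ∈ E(G2) ✓
  (6,10) → (φ(6),φ(10)) = (0,4) ∈ E(G2) ✓
  (7,11) → (φ(7),φ(11)) = (9,10) ∈ E(G2) ✓
  (8,9) → (φ(8),φ(9)) = (1,6) ∈ E(G2) ✓
  (8,10) → (φ(8),φ(10)) = (0,1) ∈ E(G2) ✓
  (9,10) → (φ(9),φ(10)) = (0,6) ∈ E(G2) ✓
  (9,11) → (φ(9),φ(11)) = (6,9) ∈ E(G2) ✓
All 39 edges of G1 map to edges of G2, and |E(G1)| = |E(G2)| = 39, so φ is a bijection on edges as well as vertices. Hence G1 ≅ G2.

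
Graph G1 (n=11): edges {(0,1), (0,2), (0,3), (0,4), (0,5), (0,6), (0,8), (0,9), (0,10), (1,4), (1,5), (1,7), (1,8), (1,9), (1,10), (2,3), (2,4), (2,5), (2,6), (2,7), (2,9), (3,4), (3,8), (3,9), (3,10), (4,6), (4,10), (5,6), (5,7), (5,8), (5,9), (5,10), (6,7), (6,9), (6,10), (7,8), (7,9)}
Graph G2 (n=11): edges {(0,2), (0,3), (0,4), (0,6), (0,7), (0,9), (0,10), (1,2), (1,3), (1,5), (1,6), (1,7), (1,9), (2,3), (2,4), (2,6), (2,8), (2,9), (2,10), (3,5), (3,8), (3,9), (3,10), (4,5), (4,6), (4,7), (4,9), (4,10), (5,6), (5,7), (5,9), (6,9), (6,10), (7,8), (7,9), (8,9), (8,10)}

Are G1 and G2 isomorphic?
Yes, isomorphic

The graphs are isomorphic.
One valid mapping φ: V(G1) → V(G2): 0→9, 1→3, 2→4, 3→7, 4→5, 5→2, 6→6, 7→10, 8→8, 9→0, 10→1

Verify φ preserves adjacency — for each edge of G1, its image is an edge of G2:
  (0,1) → (φ(0),φ(1)) = (3,9) ∈ E(G2) ✓
  (0,2) → (φ(0),φ(2)) = (4,9) ∈ E(G2) ✓
  (0,3) → (φ(0),φ(3)) = (7,9) ∈ E(G2) ✓
  (0,4) → (φ(0),φ(4)) = (5,9) ∈ E(G2) ✓
  (0,5) → (φ(0),φ(5)) = (2,9) ∈ E(G2) ✓
  (0,6) → (φ(0),φ(6)) = (6,9) ∈ E(G2) ✓
  (0,8) → (φ(0),φ(8)) = (8,9) ∈ E(G2) ✓
  (0,9) → (φ(0),φ(9)) = (0,9) ∈ E(G2) ✓
  (0,10) → (φ(0),φ(10)) = (1,9) ∈ E(G2) ✓
  (1,4) → (φ(1),φ(4)) = (3,5) ∈ E(G2) ✓
  (1,5) → (φ(1),φ(5)) = (2,3) ∈ E(G2) ✓
  (1,7) → (φ(1),φ(7)) = (3,10) ∈ E(G2) ✓
  (1,8) → (φ(1),φ(8)) = (3,8) ∈ E(G2) ✓
  (1,9) → (φ(1),φ(9)) = (0,3) ∈ E(G2) ✓
  (1,10) → (φ(1),φ(10)) = (1,3) ∈ E(G2) ✓
  (2,3) → (φ(2),φ(3)) = (4,7) ∈ E(G2) ✓
  (2,4) → (φ(2),φ(4)) = (4,5) ∈ E(G2) ✓
  (2,5) → (φ(2),φ(5)) = (2,4) ∈ E(G2) ✓
  (2,6) → (φ(2),φ(6)) = (4,6) ∈ E(G2) ✓
  (2,7) → (φ(2),φ(7)) = (4,10) ∈ E(G2) ✓
  (2,9) → (φ(2),φ(9)) = (0,4) ∈ E(G2) ✓
  (3,4) → (φ(3),φ(4)) = (5,7) ∈ E(G2) ✓
  (3,8) → (φ(3),φ(8)) = (7,8) ∈ E(G2) ✓
  (3,9) → (φ(3),φ(9)) = (0,7) ∈ E(G2) ✓
  (3,10) → (φ(3),φ(10)) = (1,7) ∈ E(G2) ✓
  (4,6) → (φ(4),φ(6)) = (5,6) ∈ E(G2) ✓
  (4,10) → (φ(4),φ(10)) = (1,5) ∈ E(G2) ✓
  (5,6) → (φ(5),φ(6)) = (2,6) ∈ E(G2) ✓
  (5,7) → (φ(5),φ(7)) = (2,10) ∈ E(G2) ✓
  (5,8) → (φ(5),φ(8)) = (2,8) ∈ E(G2) ✓
  (5,9) → (φ(5),φ(9)) = (0,2) ∈ E(G2) ✓
  (5,10) → (φ(5),φ(10)) = (1,2) ∈ E(G2) ✓
  (6,7) → (φ(6),φ(7)) = (6,10) ∈ E(G2) ✓
  (6,9) → (φ(6),φ(9)) = (0,6) ∈ E(G2) ✓
  (6,10) → (φ(6),φ(10)) = (1,6) ∈ E(G2) ✓
  (7,8) → (φ(7),φ(8)) = (8,10) ∈ E(G2) ✓
  (7,9) → (φ(7),φ(9)) = (0,10) ∈ E(G2) ✓
All 37 edges of G1 map to edges of G2, and |E(G1)| = |E(G2)| = 37, so φ is a bijection on edges as well as vertices. Hence G1 ≅ G2.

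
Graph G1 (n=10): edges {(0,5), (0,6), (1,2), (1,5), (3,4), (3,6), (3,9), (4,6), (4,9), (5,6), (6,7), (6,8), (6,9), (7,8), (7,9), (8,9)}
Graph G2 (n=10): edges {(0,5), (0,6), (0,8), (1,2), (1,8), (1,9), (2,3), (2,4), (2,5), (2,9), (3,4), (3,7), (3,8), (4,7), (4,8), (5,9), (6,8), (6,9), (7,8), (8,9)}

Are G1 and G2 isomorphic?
No, not isomorphic

The graphs are NOT isomorphic.

Counting triangles (3-cliques): G1 has 9, G2 has 10.
Triangle count is an isomorphism invariant, so differing triangle counts rule out isomorphism.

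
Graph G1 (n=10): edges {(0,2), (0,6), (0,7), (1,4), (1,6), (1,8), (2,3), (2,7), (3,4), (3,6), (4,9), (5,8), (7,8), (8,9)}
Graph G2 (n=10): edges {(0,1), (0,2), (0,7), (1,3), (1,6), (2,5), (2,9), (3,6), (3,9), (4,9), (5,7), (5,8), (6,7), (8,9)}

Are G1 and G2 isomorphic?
Yes, isomorphic

The graphs are isomorphic.
One valid mapping φ: V(G1) → V(G2): 0→1, 1→2, 2→6, 3→7, 4→5, 5→4, 6→0, 7→3, 8→9, 9→8

Verify φ preserves adjacency — for each edge of G1, its image is an edge of G2:
  (0,2) → (φ(0),φ(2)) = (1,6) ∈ E(G2) ✓
  (0,6) → (φ(0),φ(6)) = (0,1) ∈ E(G2) ✓
  (0,7) → (φ(0),φ(7)) = (1,3) ∈ E(G2) ✓
  (1,4) → (φ(1),φ(4)) = (2,5) ∈ E(G2) ✓
  (1,6) → (φ(1),φ(6)) = (0,2) ∈ E(G2) ✓
  (1,8) → (φ(1),φ(8)) = (2,9) ∈ E(G2) ✓
  (2,3) → (φ(2),φ(3)) = (6,7) ∈ E(G2) ✓
  (2,7) → (φ(2),φ(7)) = (3,6) ∈ E(G2) ✓
  (3,4) → (φ(3),φ(4)) = (5,7) ∈ E(G2) ✓
  (3,6) → (φ(3),φ(6)) = (0,7) ∈ E(G2) ✓
  (4,9) → (φ(4),φ(9)) = (5,8) ∈ E(G2) ✓
  (5,8) → (φ(5),φ(8)) = (4,9) ∈ E(G2) ✓
  (7,8) → (φ(7),φ(8)) = (3,9) ∈ E(G2) ✓
  (8,9) → (φ(8),φ(9)) = (8,9) ∈ E(G2) ✓
All 14 edges of G1 map to edges of G2, and |E(G1)| = |E(G2)| = 14, so φ is a bijection on edges as well as vertices. Hence G1 ≅ G2.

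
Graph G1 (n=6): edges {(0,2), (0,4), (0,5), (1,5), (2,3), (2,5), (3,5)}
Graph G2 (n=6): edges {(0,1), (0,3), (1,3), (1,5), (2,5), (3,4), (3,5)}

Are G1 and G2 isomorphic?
Yes, isomorphic

The graphs are isomorphic.
One valid mapping φ: V(G1) → V(G2): 0→5, 1→4, 2→1, 3→0, 4→2, 5→3

Verify φ preserves adjacency — for each edge of G1, its image is an edge of G2:
  (0,2) → (φ(0),φ(2)) = (1,5) ∈ E(G2) ✓
  (0,4) → (φ(0),φ(4)) = (2,5) ∈ E(G2) ✓
  (0,5) → (φ(0),φ(5)) = (3,5) ∈ E(G2) ✓
  (1,5) → (φ(1),φ(5)) = (3,4) ∈ E(G2) ✓
  (2,3) → (φ(2),φ(3)) = (0,1) ∈ E(G2) ✓
  (2,5) → (φ(2),φ(5)) = (1,3) ∈ E(G2) ✓
  (3,5) → (φ(3),φ(5)) = (0,3) ∈ E(G2) ✓
All 7 edges of G1 map to edges of G2, and |E(G1)| = |E(G2)| = 7, so φ is a bijection on edges as well as vertices. Hence G1 ≅ G2.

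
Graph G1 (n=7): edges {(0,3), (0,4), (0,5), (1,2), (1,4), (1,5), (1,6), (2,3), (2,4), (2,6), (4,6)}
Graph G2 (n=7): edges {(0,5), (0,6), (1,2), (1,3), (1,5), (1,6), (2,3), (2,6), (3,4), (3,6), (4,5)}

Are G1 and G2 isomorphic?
Yes, isomorphic

The graphs are isomorphic.
One valid mapping φ: V(G1) → V(G2): 0→5, 1→3, 2→6, 3→0, 4→1, 5→4, 6→2

Verify φ preserves adjacency — for each edge of G1, its image is an edge of G2:
  (0,3) → (φ(0),φ(3)) = (0,5) ∈ E(G2) ✓
  (0,4) → (φ(0),φ(4)) = (1,5) ∈ E(G2) ✓
  (0,5) → (φ(0),φ(5)) = (4,5) ∈ E(G2) ✓
  (1,2) → (φ(1),φ(2)) = (3,6) ∈ E(G2) ✓
  (1,4) → (φ(1),φ(4)) = (1,3) ∈ E(G2) ✓
  (1,5) → (φ(1),φ(5)) = (3,4) ∈ E(G2) ✓
  (1,6) → (φ(1),φ(6)) = (2,3) ∈ E(G2) ✓
  (2,3) → (φ(2),φ(3)) = (0,6) ∈ E(G2) ✓
  (2,4) → (φ(2),φ(4)) = (1,6) ∈ E(G2) ✓
  (2,6) → (φ(2),φ(6)) = (2,6) ∈ E(G2) ✓
  (4,6) → (φ(4),φ(6)) = (1,2) ∈ E(G2) ✓
All 11 edges of G1 map to edges of G2, and |E(G1)| = |E(G2)| = 11, so φ is a bijection on edges as well as vertices. Hence G1 ≅ G2.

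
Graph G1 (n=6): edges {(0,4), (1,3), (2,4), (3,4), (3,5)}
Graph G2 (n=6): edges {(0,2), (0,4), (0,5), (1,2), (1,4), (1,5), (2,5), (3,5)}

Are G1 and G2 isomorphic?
No, not isomorphic

The graphs are NOT isomorphic.

Counting triangles (3-cliques): G1 has 0, G2 has 2.
Triangle count is an isomorphism invariant, so differing triangle counts rule out isomorphism.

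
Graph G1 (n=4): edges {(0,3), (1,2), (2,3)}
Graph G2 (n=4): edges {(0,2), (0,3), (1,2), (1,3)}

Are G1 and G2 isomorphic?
No, not isomorphic

The graphs are NOT isomorphic.

Degrees in G1: deg(0)=1, deg(1)=1, deg(2)=2, deg(3)=2.
Sorted degree sequence of G1: [2, 2, 1, 1].
Degrees in G2: deg(0)=2, deg(1)=2, deg(2)=2, deg(3)=2.
Sorted degree sequence of G2: [2, 2, 2, 2].
The (sorted) degree sequence is an isomorphism invariant, so since G1 and G2 have different degree sequences they cannot be isomorphic.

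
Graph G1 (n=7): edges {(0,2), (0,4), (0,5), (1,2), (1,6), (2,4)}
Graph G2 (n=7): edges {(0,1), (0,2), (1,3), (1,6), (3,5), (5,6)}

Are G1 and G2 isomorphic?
No, not isomorphic

The graphs are NOT isomorphic.

Counting triangles (3-cliques): G1 has 1, G2 has 0.
Triangle count is an isomorphism invariant, so differing triangle counts rule out isomorphism.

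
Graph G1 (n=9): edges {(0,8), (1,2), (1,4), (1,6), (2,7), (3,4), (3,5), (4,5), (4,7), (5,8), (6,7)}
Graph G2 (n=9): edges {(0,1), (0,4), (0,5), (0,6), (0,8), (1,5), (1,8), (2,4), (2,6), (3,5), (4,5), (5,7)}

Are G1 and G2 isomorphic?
No, not isomorphic

The graphs are NOT isomorphic.

Degrees in G1: deg(0)=1, deg(1)=3, deg(2)=2, deg(3)=2, deg(4)=4, deg(5)=3, deg(6)=2, deg(7)=3, deg(8)=2.
Sorted degree sequence of G1: [4, 3, 3, 3, 2, 2, 2, 2, 1].
Degrees in G2: deg(0)=5, deg(1)=3, deg(2)=2, deg(3)=1, deg(4)=3, deg(5)=5, deg(6)=2, deg(7)=1, deg(8)=2.
Sorted degree sequence of G2: [5, 5, 3, 3, 2, 2, 2, 1, 1].
The (sorted) degree sequence is an isomorphism invariant, so since G1 and G2 have different degree sequences they cannot be isomorphic.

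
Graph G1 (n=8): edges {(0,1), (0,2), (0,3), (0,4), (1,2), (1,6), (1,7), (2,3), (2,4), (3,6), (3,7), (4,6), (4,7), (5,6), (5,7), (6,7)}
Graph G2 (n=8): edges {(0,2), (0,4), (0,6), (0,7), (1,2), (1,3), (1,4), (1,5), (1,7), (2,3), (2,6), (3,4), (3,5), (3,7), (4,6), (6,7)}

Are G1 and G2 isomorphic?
Yes, isomorphic

The graphs are isomorphic.
One valid mapping φ: V(G1) → V(G2): 0→0, 1→2, 2→6, 3→7, 4→4, 5→5, 6→1, 7→3

Verify φ preserves adjacency — for each edge of G1, its image is an edge of G2:
  (0,1) → (φ(0),φ(1)) = (0,2) ∈ E(G2) ✓
  (0,2) → (φ(0),φ(2)) = (0,6) ∈ E(G2) ✓
  (0,3) → (φ(0),φ(3)) = (0,7) ∈ E(G2) ✓
  (0,4) → (φ(0),φ(4)) = (0,4) ∈ E(G2) ✓
  (1,2) → (φ(1),φ(2)) = (2,6) ∈ E(G2) ✓
  (1,6) → (φ(1),φ(6)) = (1,2) ∈ E(G2) ✓
  (1,7) → (φ(1),φ(7)) = (2,3) ∈ E(G2) ✓
  (2,3) → (φ(2),φ(3)) = (6,7) ∈ E(G2) ✓
  (2,4) → (φ(2),φ(4)) = (4,6) ∈ E(G2) ✓
  (3,6) → (φ(3),φ(6)) = (1,7) ∈ E(G2) ✓
  (3,7) → (φ(3),φ(7)) = (3,7) ∈ E(G2) ✓
  (4,6) → (φ(4),φ(6)) = (1,4) ∈ E(G2) ✓
  (4,7) → (φ(4),φ(7)) = (3,4) ∈ E(G2) ✓
  (5,6) → (φ(5),φ(6)) = (1,5) ∈ E(G2) ✓
  (5,7) → (φ(5),φ(7)) = (3,5) ∈ E(G2) ✓
  (6,7) → (φ(6),φ(7)) = (1,3) ∈ E(G2) ✓
All 16 edges of G1 map to edges of G2, and |E(G1)| = |E(G2)| = 16, so φ is a bijection on edges as well as vertices. Hence G1 ≅ G2.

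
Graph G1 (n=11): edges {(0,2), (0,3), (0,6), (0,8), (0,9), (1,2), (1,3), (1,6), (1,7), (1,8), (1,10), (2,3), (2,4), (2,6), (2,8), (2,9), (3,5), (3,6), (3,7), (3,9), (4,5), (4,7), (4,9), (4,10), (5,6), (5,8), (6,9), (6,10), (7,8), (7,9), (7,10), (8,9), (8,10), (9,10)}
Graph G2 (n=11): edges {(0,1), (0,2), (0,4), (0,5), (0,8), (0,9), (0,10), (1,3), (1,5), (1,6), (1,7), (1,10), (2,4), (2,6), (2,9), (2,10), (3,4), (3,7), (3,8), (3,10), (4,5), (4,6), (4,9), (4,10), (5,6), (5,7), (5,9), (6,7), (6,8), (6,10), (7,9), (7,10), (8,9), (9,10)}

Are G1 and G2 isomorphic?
Yes, isomorphic

The graphs are isomorphic.
One valid mapping φ: V(G1) → V(G2): 0→2, 1→5, 2→4, 3→9, 4→3, 5→8, 6→0, 7→7, 8→6, 9→10, 10→1

Verify φ preserves adjacency — for each edge of G1, its image is an edge of G2:
  (0,2) → (φ(0),φ(2)) = (2,4) ∈ E(G2) ✓
  (0,3) → (φ(0),φ(3)) = (2,9) ∈ E(G2) ✓
  (0,6) → (φ(0),φ(6)) = (0,2) ∈ E(G2) ✓
  (0,8) → (φ(0),φ(8)) = (2,6) ∈ E(G2) ✓
  (0,9) → (φ(0),φ(9)) = (2,10) ∈ E(G2) ✓
  (1,2) → (φ(1),φ(2)) = (4,5) ∈ E(G2) ✓
  (1,3) → (φ(1),φ(3)) = (5,9) ∈ E(G2) ✓
  (1,6) → (φ(1),φ(6)) = (0,5) ∈ E(G2) ✓
  (1,7) → (φ(1),φ(7)) = (5,7) ∈ E(G2) ✓
  (1,8) → (φ(1),φ(8)) = (5,6) ∈ E(G2) ✓
  (1,10) → (φ(1),φ(10)) = (1,5) ∈ E(G2) ✓
  (2,3) → (φ(2),φ(3)) = (4,9) ∈ E(G2) ✓
  (2,4) → (φ(2),φ(4)) = (3,4) ∈ E(G2) ✓
  (2,6) → (φ(2),φ(6)) = (0,4) ∈ E(G2) ✓
  (2,8) → (φ(2),φ(8)) = (4,6) ∈ E(G2) ✓
  (2,9) → (φ(2),φ(9)) = (4,10) ∈ E(G2) ✓
  (3,5) → (φ(3),φ(5)) = (8,9) ∈ E(G2) ✓
  (3,6) → (φ(3),φ(6)) = (0,9) ∈ E(G2) ✓
  (3,7) → (φ(3),φ(7)) = (7,9) ∈ E(G2) ✓
  (3,9) → (φ(3),φ(9)) = (9,10) ∈ E(G2) ✓
  (4,5) → (φ(4),φ(5)) = (3,8) ∈ E(G2) ✓
  (4,7) → (φ(4),φ(7)) = (3,7) ∈ E(G2) ✓
  (4,9) → (φ(4),φ(9)) = (3,10) ∈ E(G2) ✓
  (4,10) → (φ(4),φ(10)) = (1,3) ∈ E(G2) ✓
  (5,6) → (φ(5),φ(6)) = (0,8) ∈ E(G2) ✓
  (5,8) → (φ(5),φ(8)) = (6,8) ∈ E(G2) ✓
  (6,9) → (φ(6),φ(9)) = (0,10) ∈ E(G2) ✓
  (6,10) → (φ(6),φ(10)) = (0,1) ∈ E(G2) ✓
  (7,8) → (φ(7),φ(8)) = (6,7) ∈ E(G2) ✓
  (7,9) → (φ(7),φ(9)) = (7,10) ∈ E(G2) ✓
  (7,10) → (φ(7),φ(10)) = (1,7) ∈ E(G2) ✓
  (8,9) → (φ(8),φ(9)) = (6,10) ∈ E(G2) ✓
  (8,10) → (φ(8),φ(10)) = (1,6) ∈ E(G2) ✓
  (9,10) → (φ(9),φ(10)) = (1,10) ∈ E(G2) ✓
All 34 edges of G1 map to edges of G2, and |E(G1)| = |E(G2)| = 34, so φ is a bijection on edges as well as vertices. Hence G1 ≅ G2.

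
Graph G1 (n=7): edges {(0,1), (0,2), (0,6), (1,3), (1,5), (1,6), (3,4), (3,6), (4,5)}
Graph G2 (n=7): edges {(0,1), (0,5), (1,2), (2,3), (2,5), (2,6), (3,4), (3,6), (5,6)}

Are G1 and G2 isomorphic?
Yes, isomorphic

The graphs are isomorphic.
One valid mapping φ: V(G1) → V(G2): 0→3, 1→2, 2→4, 3→5, 4→0, 5→1, 6→6

Verify φ preserves adjacency — for each edge of G1, its image is an edge of G2:
  (0,1) → (φ(0),φ(1)) = (2,3) ∈ E(G2) ✓
  (0,2) → (φ(0),φ(2)) = (3,4) ∈ E(G2) ✓
  (0,6) → (φ(0),φ(6)) = (3,6) ∈ E(G2) ✓
  (1,3) → (φ(1),φ(3)) = (2,5) ∈ E(G2) ✓
  (1,5) → (φ(1),φ(5)) = (1,2) ∈ E(G2) ✓
  (1,6) → (φ(1),φ(6)) = (2,6) ∈ E(G2) ✓
  (3,4) → (φ(3),φ(4)) = (0,5) ∈ E(G2) ✓
  (3,6) → (φ(3),φ(6)) = (5,6) ∈ E(G2) ✓
  (4,5) → (φ(4),φ(5)) = (0,1) ∈ E(G2) ✓
All 9 edges of G1 map to edges of G2, and |E(G1)| = |E(G2)| = 9, so φ is a bijection on edges as well as vertices. Hence G1 ≅ G2.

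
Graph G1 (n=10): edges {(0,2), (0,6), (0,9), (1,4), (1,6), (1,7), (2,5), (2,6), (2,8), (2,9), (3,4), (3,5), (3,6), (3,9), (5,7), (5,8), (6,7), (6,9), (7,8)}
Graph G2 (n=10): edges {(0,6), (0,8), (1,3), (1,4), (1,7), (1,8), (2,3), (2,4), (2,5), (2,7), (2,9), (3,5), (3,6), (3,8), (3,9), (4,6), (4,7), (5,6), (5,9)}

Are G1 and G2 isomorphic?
Yes, isomorphic

The graphs are isomorphic.
One valid mapping φ: V(G1) → V(G2): 0→9, 1→8, 2→2, 3→6, 4→0, 5→4, 6→3, 7→1, 8→7, 9→5

Verify φ preserves adjacency — for each edge of G1, its image is an edge of G2:
  (0,2) → (φ(0),φ(2)) = (2,9) ∈ E(G2) ✓
  (0,6) → (φ(0),φ(6)) = (3,9) ∈ E(G2) ✓
  (0,9) → (φ(0),φ(9)) = (5,9) ∈ E(G2) ✓
  (1,4) → (φ(1),φ(4)) = (0,8) ∈ E(G2) ✓
  (1,6) → (φ(1),φ(6)) = (3,8) ∈ E(G2) ✓
  (1,7) → (φ(1),φ(7)) = (1,8) ∈ E(G2) ✓
  (2,5) → (φ(2),φ(5)) = (2,4) ∈ E(G2) ✓
  (2,6) → (φ(2),φ(6)) = (2,3) ∈ E(G2) ✓
  (2,8) → (φ(2),φ(8)) = (2,7) ∈ E(G2) ✓
  (2,9) → (φ(2),φ(9)) = (2,5) ∈ E(G2) ✓
  (3,4) → (φ(3),φ(4)) = (0,6) ∈ E(G2) ✓
  (3,5) → (φ(3),φ(5)) = (4,6) ∈ E(G2) ✓
  (3,6) → (φ(3),φ(6)) = (3,6) ∈ E(G2) ✓
  (3,9) → (φ(3),φ(9)) = (5,6) ∈ E(G2) ✓
  (5,7) → (φ(5),φ(7)) = (1,4) ∈ E(G2) ✓
  (5,8) → (φ(5),φ(8)) = (4,7) ∈ E(G2) ✓
  (6,7) → (φ(6),φ(7)) = (1,3) ∈ E(G2) ✓
  (6,9) → (φ(6),φ(9)) = (3,5) ∈ E(G2) ✓
  (7,8) → (φ(7),φ(8)) = (1,7) ∈ E(G2) ✓
All 19 edges of G1 map to edges of G2, and |E(G1)| = |E(G2)| = 19, so φ is a bijection on edges as well as vertices. Hence G1 ≅ G2.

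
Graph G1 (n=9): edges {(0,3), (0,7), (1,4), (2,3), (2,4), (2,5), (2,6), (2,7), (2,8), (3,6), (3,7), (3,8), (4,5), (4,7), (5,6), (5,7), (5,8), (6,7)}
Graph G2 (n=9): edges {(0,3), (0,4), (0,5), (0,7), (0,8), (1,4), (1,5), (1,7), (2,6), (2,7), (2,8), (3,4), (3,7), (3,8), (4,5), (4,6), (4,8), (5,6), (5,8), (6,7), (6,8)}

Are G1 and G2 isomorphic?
No, not isomorphic

The graphs are NOT isomorphic.

Counting triangles (3-cliques): G1 has 13, G2 has 14.
Triangle count is an isomorphism invariant, so differing triangle counts rule out isomorphism.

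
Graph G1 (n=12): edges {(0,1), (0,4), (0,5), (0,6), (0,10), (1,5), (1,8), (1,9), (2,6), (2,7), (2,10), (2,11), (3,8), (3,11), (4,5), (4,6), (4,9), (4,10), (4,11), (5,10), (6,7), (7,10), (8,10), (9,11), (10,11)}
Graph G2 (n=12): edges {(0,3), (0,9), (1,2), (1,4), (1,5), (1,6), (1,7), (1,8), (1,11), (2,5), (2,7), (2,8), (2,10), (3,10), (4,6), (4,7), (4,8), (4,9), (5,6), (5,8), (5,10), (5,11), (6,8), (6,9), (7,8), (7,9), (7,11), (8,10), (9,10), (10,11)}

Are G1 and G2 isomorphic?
No, not isomorphic

The graphs are NOT isomorphic.

Degrees in G1: deg(0)=5, deg(1)=4, deg(2)=4, deg(3)=2, deg(4)=6, deg(5)=4, deg(6)=4, deg(7)=3, deg(8)=3, deg(9)=3, deg(10)=7, deg(11)=5.
Sorted degree sequence of G1: [7, 6, 5, 5, 4, 4, 4, 4, 3, 3, 3, 2].
Degrees in G2: deg(0)=2, deg(1)=7, deg(2)=5, deg(3)=2, deg(4)=5, deg(5)=6, deg(6)=5, deg(7)=6, deg(8)=7, deg(9)=5, deg(10)=6, deg(11)=4.
Sorted degree sequence of G2: [7, 7, 6, 6, 6, 5, 5, 5, 5, 4, 2, 2].
The (sorted) degree sequence is an isomorphism invariant, so since G1 and G2 have different degree sequences they cannot be isomorphic.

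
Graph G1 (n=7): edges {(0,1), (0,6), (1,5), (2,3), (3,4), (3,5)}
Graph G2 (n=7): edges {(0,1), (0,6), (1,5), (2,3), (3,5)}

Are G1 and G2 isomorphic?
No, not isomorphic

The graphs are NOT isomorphic.

Counting edges: G1 has 6 edge(s); G2 has 5 edge(s).
Edge count is an isomorphism invariant (a bijection on vertices induces a bijection on edges), so differing edge counts rule out isomorphism.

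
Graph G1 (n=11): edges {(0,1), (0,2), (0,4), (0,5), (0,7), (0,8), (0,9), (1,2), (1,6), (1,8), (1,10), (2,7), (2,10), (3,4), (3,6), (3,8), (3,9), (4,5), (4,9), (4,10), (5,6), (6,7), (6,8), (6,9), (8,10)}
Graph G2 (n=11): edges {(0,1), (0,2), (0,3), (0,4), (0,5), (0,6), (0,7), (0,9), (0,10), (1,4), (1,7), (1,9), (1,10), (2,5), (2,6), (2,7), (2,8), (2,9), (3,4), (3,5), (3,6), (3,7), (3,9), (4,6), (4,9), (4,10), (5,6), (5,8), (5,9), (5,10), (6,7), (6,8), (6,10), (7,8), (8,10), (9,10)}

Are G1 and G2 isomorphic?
No, not isomorphic

The graphs are NOT isomorphic.

Degrees in G1: deg(0)=7, deg(1)=5, deg(2)=4, deg(3)=4, deg(4)=5, deg(5)=3, deg(6)=6, deg(7)=3, deg(8)=5, deg(9)=4, deg(10)=4.
Sorted degree sequence of G1: [7, 6, 5, 5, 5, 4, 4, 4, 4, 3, 3].
Degrees in G2: deg(0)=9, deg(1)=5, deg(2)=6, deg(3)=6, deg(4)=6, deg(5)=7, deg(6)=8, deg(7)=6, deg(8)=5, deg(9)=7, deg(10)=7.
Sorted degree sequence of G2: [9, 8, 7, 7, 7, 6, 6, 6, 6, 5, 5].
The (sorted) degree sequence is an isomorphism invariant, so since G1 and G2 have different degree sequences they cannot be isomorphic.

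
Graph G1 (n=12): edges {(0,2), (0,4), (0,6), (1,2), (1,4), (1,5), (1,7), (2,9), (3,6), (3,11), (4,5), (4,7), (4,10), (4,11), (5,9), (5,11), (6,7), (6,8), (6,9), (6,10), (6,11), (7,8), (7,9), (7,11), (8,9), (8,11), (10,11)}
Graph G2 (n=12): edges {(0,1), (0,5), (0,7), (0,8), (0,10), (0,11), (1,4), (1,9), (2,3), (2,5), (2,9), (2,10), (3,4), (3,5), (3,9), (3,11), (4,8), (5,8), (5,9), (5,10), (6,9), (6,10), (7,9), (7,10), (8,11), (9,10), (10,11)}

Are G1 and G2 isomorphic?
Yes, isomorphic

The graphs are isomorphic.
One valid mapping φ: V(G1) → V(G2): 0→1, 1→8, 2→4, 3→6, 4→0, 5→11, 6→9, 7→5, 8→2, 9→3, 10→7, 11→10

Verify φ preserves adjacency — for each edge of G1, its image is an edge of G2:
  (0,2) → (φ(0),φ(2)) = (1,4) ∈ E(G2) ✓
  (0,4) → (φ(0),φ(4)) = (0,1) ∈ E(G2) ✓
  (0,6) → (φ(0),φ(6)) = (1,9) ∈ E(G2) ✓
  (1,2) → (φ(1),φ(2)) = (4,8) ∈ E(G2) ✓
  (1,4) → (φ(1),φ(4)) = (0,8) ∈ E(G2) ✓
  (1,5) → (φ(1),φ(5)) = (8,11) ∈ E(G2) ✓
  (1,7) → (φ(1),φ(7)) = (5,8) ∈ E(G2) ✓
  (2,9) → (φ(2),φ(9)) = (3,4) ∈ E(G2) ✓
  (3,6) → (φ(3),φ(6)) = (6,9) ∈ E(G2) ✓
  (3,11) → (φ(3),φ(11)) = (6,10) ∈ E(G2) ✓
  (4,5) → (φ(4),φ(5)) = (0,11) ∈ E(G2) ✓
  (4,7) → (φ(4),φ(7)) = (0,5) ∈ E(G2) ✓
  (4,10) → (φ(4),φ(10)) = (0,7) ∈ E(G2) ✓
  (4,11) → (φ(4),φ(11)) = (0,10) ∈ E(G2) ✓
  (5,9) → (φ(5),φ(9)) = (3,11) ∈ E(G2) ✓
  (5,11) → (φ(5),φ(11)) = (10,11) ∈ E(G2) ✓
  (6,7) → (φ(6),φ(7)) = (5,9) ∈ E(G2) ✓
  (6,8) → (φ(6),φ(8)) = (2,9) ∈ E(G2) ✓
  (6,9) → (φ(6),φ(9)) = (3,9) ∈ E(G2) ✓
  (6,10) → (φ(6),φ(10)) = (7,9) ∈ E(G2) ✓
  (6,11) → (φ(6),φ(11)) = (9,10) ∈ E(G2) ✓
  (7,8) → (φ(7),φ(8)) = (2,5) ∈ E(G2) ✓
  (7,9) → (φ(7),φ(9)) = (3,5) ∈ E(G2) ✓
  (7,11) → (φ(7),φ(11)) = (5,10) ∈ E(G2) ✓
  (8,9) → (φ(8),φ(9)) = (2,3) ∈ E(G2) ✓
  (8,11) → (φ(8),φ(11)) = (2,10) ∈ E(G2) ✓
  (10,11) → (φ(10),φ(11)) = (7,10) ∈ E(G2) ✓
All 27 edges of G1 map to edges of G2, and |E(G1)| = |E(G2)| = 27, so φ is a bijection on edges as well as vertices. Hence G1 ≅ G2.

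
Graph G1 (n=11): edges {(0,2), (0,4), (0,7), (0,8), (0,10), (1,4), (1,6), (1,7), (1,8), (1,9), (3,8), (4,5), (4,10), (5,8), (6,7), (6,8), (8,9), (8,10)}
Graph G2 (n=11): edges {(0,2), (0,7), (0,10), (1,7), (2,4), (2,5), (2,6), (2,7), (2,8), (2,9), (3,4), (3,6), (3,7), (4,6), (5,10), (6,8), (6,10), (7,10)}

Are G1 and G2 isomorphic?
Yes, isomorphic

The graphs are isomorphic.
One valid mapping φ: V(G1) → V(G2): 0→7, 1→6, 2→1, 3→9, 4→10, 5→5, 6→4, 7→3, 8→2, 9→8, 10→0

Verify φ preserves adjacency — for each edge of G1, its image is an edge of G2:
  (0,2) → (φ(0),φ(2)) = (1,7) ∈ E(G2) ✓
  (0,4) → (φ(0),φ(4)) = (7,10) ∈ E(G2) ✓
  (0,7) → (φ(0),φ(7)) = (3,7) ∈ E(G2) ✓
  (0,8) → (φ(0),φ(8)) = (2,7) ∈ E(G2) ✓
  (0,10) → (φ(0),φ(10)) = (0,7) ∈ E(G2) ✓
  (1,4) → (φ(1),φ(4)) = (6,10) ∈ E(G2) ✓
  (1,6) → (φ(1),φ(6)) = (4,6) ∈ E(G2) ✓
  (1,7) → (φ(1),φ(7)) = (3,6) ∈ E(G2) ✓
  (1,8) → (φ(1),φ(8)) = (2,6) ∈ E(G2) ✓
  (1,9) → (φ(1),φ(9)) = (6,8) ∈ E(G2) ✓
  (3,8) → (φ(3),φ(8)) = (2,9) ∈ E(G2) ✓
  (4,5) → (φ(4),φ(5)) = (5,10) ∈ E(G2) ✓
  (4,10) → (φ(4),φ(10)) = (0,10) ∈ E(G2) ✓
  (5,8) → (φ(5),φ(8)) = (2,5) ∈ E(G2) ✓
  (6,7) → (φ(6),φ(7)) = (3,4) ∈ E(G2) ✓
  (6,8) → (φ(6),φ(8)) = (2,4) ∈ E(G2) ✓
  (8,9) → (φ(8),φ(9)) = (2,8) ∈ E(G2) ✓
  (8,10) → (φ(8),φ(10)) = (0,2) ∈ E(G2) ✓
All 18 edges of G1 map to edges of G2, and |E(G1)| = |E(G2)| = 18, so φ is a bijection on edges as well as vertices. Hence G1 ≅ G2.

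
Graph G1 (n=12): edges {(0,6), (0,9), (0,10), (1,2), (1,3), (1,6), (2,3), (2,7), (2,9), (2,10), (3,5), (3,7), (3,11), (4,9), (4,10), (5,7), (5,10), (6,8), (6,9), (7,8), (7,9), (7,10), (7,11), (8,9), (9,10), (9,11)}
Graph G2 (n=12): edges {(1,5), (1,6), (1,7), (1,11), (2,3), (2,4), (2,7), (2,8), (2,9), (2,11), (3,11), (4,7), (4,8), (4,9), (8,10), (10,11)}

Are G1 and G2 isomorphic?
No, not isomorphic

The graphs are NOT isomorphic.

Connected components of G1: 1 component(s) with vertex sets [[0, 1, 2, 3, 4, 5, 6, 7, 8, 9, 10, 11]], sizes [12].
Connected components of G2: 2 component(s) with vertex sets [[0], [1, 2, 3, 4, 5, 6, 7, 8, 9, 10, 11]], sizes [1, 11].
The number of connected components (and the multiset of component sizes) is an isomorphism invariant — an isomorphism maps each component of G1 bijectively onto a component of G2. Since G1 has 1 component(s) and G2 has 2, they cannot be isomorphic.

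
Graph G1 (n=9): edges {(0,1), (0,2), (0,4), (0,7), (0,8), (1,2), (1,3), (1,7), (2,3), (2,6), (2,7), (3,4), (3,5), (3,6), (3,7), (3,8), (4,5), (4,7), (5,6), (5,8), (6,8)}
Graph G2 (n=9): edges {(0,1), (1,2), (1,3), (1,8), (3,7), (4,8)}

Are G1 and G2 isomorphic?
No, not isomorphic

The graphs are NOT isomorphic.

Connected components of G1: 1 component(s) with vertex sets [[0, 1, 2, 3, 4, 5, 6, 7, 8]], sizes [9].
Connected components of G2: 3 component(s) with vertex sets [[5], [6], [0, 1, 2, 3, 4, 7, 8]], sizes [1, 1, 7].
The number of connected components (and the multiset of component sizes) is an isomorphism invariant — an isomorphism maps each component of G1 bijectively onto a component of G2. Since G1 has 1 component(s) and G2 has 3, they cannot be isomorphic.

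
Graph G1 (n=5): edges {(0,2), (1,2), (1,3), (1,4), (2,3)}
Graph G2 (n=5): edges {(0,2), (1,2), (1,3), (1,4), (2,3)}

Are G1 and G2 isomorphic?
Yes, isomorphic

The graphs are isomorphic.
One valid mapping φ: V(G1) → V(G2): 0→0, 1→1, 2→2, 3→3, 4→4

Verify φ preserves adjacency — for each edge of G1, its image is an edge of G2:
  (0,2) → (φ(0),φ(2)) = (0,2) ∈ E(G2) ✓
  (1,2) → (φ(1),φ(2)) = (1,2) ∈ E(G2) ✓
  (1,3) → (φ(1),φ(3)) = (1,3) ∈ E(G2) ✓
  (1,4) → (φ(1),φ(4)) = (1,4) ∈ E(G2) ✓
  (2,3) → (φ(2),φ(3)) = (2,3) ∈ E(G2) ✓
All 5 edges of G1 map to edges of G2, and |E(G1)| = |E(G2)| = 5, so φ is a bijection on edges as well as vertices. Hence G1 ≅ G2.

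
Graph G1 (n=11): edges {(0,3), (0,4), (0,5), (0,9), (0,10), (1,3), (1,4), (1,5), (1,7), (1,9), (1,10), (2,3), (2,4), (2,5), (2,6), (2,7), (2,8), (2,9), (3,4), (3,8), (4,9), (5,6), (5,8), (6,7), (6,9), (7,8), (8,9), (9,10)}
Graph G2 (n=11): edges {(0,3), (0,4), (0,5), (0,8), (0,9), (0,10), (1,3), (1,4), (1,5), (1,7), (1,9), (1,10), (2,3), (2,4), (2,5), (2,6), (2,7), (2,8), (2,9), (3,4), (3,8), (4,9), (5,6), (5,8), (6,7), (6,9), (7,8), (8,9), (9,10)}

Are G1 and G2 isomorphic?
No, not isomorphic

The graphs are NOT isomorphic.

Counting edges: G1 has 28 edge(s); G2 has 29 edge(s).
Edge count is an isomorphism invariant (a bijection on vertices induces a bijection on edges), so differing edge counts rule out isomorphism.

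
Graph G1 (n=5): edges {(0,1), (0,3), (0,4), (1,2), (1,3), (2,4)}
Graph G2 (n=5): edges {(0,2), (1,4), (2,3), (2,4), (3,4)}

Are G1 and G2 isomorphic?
No, not isomorphic

The graphs are NOT isomorphic.

Degrees in G1: deg(0)=3, deg(1)=3, deg(2)=2, deg(3)=2, deg(4)=2.
Sorted degree sequence of G1: [3, 3, 2, 2, 2].
Degrees in G2: deg(0)=1, deg(1)=1, deg(2)=3, deg(3)=2, deg(4)=3.
Sorted degree sequence of G2: [3, 3, 2, 1, 1].
The (sorted) degree sequence is an isomorphism invariant, so since G1 and G2 have different degree sequences they cannot be isomorphic.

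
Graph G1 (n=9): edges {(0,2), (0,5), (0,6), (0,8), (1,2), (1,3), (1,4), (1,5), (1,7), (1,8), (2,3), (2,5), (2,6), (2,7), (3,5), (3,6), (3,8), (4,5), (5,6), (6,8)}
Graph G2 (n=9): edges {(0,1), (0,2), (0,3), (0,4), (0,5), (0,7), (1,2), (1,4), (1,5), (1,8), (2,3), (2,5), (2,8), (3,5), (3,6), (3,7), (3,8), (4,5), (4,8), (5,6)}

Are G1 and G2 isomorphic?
Yes, isomorphic

The graphs are isomorphic.
One valid mapping φ: V(G1) → V(G2): 0→4, 1→3, 2→5, 3→2, 4→7, 5→0, 6→1, 7→6, 8→8

Verify φ preserves adjacency — for each edge of G1, its image is an edge of G2:
  (0,2) → (φ(0),φ(2)) = (4,5) ∈ E(G2) ✓
  (0,5) → (φ(0),φ(5)) = (0,4) ∈ E(G2) ✓
  (0,6) → (φ(0),φ(6)) = (1,4) ∈ E(G2) ✓
  (0,8) → (φ(0),φ(8)) = (4,8) ∈ E(G2) ✓
  (1,2) → (φ(1),φ(2)) = (3,5) ∈ E(G2) ✓
  (1,3) → (φ(1),φ(3)) = (2,3) ∈ E(G2) ✓
  (1,4) → (φ(1),φ(4)) = (3,7) ∈ E(G2) ✓
  (1,5) → (φ(1),φ(5)) = (0,3) ∈ E(G2) ✓
  (1,7) → (φ(1),φ(7)) = (3,6) ∈ E(G2) ✓
  (1,8) → (φ(1),φ(8)) = (3,8) ∈ E(G2) ✓
  (2,3) → (φ(2),φ(3)) = (2,5) ∈ E(G2) ✓
  (2,5) → (φ(2),φ(5)) = (0,5) ∈ E(G2) ✓
  (2,6) → (φ(2),φ(6)) = (1,5) ∈ E(G2) ✓
  (2,7) → (φ(2),φ(7)) = (5,6) ∈ E(G2) ✓
  (3,5) → (φ(3),φ(5)) = (0,2) ∈ E(G2) ✓
  (3,6) → (φ(3),φ(6)) = (1,2) ∈ E(G2) ✓
  (3,8) → (φ(3),φ(8)) = (2,8) ∈ E(G2) ✓
  (4,5) → (φ(4),φ(5)) = (0,7) ∈ E(G2) ✓
  (5,6) → (φ(5),φ(6)) = (0,1) ∈ E(G2) ✓
  (6,8) → (φ(6),φ(8)) = (1,8) ∈ E(G2) ✓
All 20 edges of G1 map to edges of G2, and |E(G1)| = |E(G2)| = 20, so φ is a bijection on edges as well as vertices. Hence G1 ≅ G2.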